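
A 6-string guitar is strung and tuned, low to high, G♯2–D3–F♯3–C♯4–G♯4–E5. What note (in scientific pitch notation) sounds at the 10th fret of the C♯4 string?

B4

The open C♯4 string plus 10 semitones: C#–D–D#–E–…–A–A#–B.
No B→C boundary is crossed, so the octave stays at 4.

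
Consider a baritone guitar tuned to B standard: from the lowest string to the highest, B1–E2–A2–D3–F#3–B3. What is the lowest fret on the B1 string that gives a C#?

From B1, count semitones up the chromatic scale until reaching C#: B–C–C# — 2 steps.

2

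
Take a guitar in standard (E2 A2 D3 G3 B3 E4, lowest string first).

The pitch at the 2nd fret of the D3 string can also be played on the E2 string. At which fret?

D3 at fret 2 is D3 + 2 semitones = E3.
The open E2 string is 10 semitones below the open D3, so the same pitch on the E2 string lies at fret 2 + 10 = 12.

12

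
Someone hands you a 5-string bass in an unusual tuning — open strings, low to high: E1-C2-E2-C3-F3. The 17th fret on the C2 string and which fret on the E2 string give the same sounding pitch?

13

Fret 17 on C2 is MIDI 36 + 17 = 53 (F3). On the E2 string (open MIDI 40), that pitch is 53 − 40 = fret 13.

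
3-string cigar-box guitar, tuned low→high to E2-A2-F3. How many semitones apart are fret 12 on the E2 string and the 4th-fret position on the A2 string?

3 semitones

E2 at fret 12 → E3 (MIDI 52); A2 at fret 4 → D♭3 (MIDI 49).
52 − 49 = 3, so the two pitches are 3 semitones apart, with E3 the higher.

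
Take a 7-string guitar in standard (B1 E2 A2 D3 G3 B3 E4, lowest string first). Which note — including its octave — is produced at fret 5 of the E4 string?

A4

Each fret is one semitone, so E4 + 5 = A4.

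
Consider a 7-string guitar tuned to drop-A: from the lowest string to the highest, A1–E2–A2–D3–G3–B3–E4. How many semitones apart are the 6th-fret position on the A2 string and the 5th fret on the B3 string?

13 semitones

A2 at fret 6 → D♯3 (MIDI 51); B3 at fret 5 → E4 (MIDI 64).
51 − 64 = -13, so the two pitches are 13 semitones apart, with E4 the higher.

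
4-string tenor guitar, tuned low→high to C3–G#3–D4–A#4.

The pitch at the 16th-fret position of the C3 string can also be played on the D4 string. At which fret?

Fret 16 on C3 is MIDI 48 + 16 = 64 (E4). On the D4 string (open MIDI 62), that pitch is 64 − 62 = fret 2.

2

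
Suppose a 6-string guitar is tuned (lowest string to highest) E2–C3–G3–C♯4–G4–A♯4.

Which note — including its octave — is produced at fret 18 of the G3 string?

C♯5

G3 is MIDI 55. Adding 18 gives 73, which is C♯5.
(Equivalently spelled D♭5.)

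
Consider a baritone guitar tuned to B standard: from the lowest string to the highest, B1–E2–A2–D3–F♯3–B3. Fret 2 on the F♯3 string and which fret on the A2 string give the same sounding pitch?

11

F♯3 at fret 2 is F♯3 + 2 semitones = G♯3.
The open A2 string is 9 semitones below the open F♯3, so the same pitch on the A2 string lies at fret 2 + 9 = 11.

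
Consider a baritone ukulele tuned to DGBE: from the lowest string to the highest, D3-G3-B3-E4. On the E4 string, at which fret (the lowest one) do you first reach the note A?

5

From E4, count semitones up the chromatic scale until reaching A: E–F–F#–G–G#–A — 5 steps.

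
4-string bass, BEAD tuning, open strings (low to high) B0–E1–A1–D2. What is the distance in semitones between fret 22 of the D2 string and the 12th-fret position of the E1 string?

D2 at fret 22 → C4 (MIDI 60); E1 at fret 12 → E2 (MIDI 40).
60 − 40 = 20, so the two pitches are 20 semitones apart, with C4 the higher.

20 semitones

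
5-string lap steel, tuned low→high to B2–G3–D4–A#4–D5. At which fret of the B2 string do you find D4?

D4 is 15 semitones above the open B2 (B–C–C#–D–…–C–C#–D), so it sits at fret 15.

15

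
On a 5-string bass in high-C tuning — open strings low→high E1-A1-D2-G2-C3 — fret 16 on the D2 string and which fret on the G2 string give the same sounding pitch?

D2 at fret 16 is D2 + 16 semitones = F#3.
The open G2 string is 5 semitones above the open D2, so the same pitch on the G2 string lies at fret 16 − 5 = 11.

11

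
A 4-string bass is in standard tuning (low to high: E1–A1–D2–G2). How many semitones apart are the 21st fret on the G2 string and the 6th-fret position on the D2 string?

G2 at fret 21 → E4 (MIDI 64); D2 at fret 6 → G#2 (MIDI 44).
64 − 44 = 20, so the two pitches are 20 semitones apart, with E4 the higher.

20 semitones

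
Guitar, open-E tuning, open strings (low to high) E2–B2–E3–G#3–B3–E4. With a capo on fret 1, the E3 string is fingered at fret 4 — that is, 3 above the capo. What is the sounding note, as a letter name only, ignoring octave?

The capo raises the open E3 by 1 semitone to F3; fretting 3 more gives E3 + 1 + 3 = E3 + 4 semitones, landing on G#.

G#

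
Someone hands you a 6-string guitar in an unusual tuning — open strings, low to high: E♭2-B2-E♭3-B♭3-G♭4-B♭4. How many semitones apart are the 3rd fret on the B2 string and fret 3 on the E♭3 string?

B2 at fret 3 → D3 (MIDI 50); E♭3 at fret 3 → G♭3 (MIDI 54).
50 − 54 = -4, so the two pitches are 4 semitones apart, with G♭3 the higher.

4 semitones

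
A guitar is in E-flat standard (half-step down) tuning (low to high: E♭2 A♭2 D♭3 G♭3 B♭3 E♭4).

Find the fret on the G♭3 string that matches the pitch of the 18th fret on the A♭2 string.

Fret 18 on A♭2 is MIDI 44 + 18 = 62 (D4). On the G♭3 string (open MIDI 54), that pitch is 62 − 54 = fret 8.

8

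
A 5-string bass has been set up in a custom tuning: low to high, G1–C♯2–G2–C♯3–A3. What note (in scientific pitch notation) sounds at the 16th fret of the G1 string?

B2

Each fret is one semitone, so G1 + 16 = B2.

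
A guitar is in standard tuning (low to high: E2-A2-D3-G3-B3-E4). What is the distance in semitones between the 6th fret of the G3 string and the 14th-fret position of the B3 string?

G3 at fret 6 → C#4 (MIDI 61); B3 at fret 14 → C#5 (MIDI 73).
61 − 73 = -12, so the two pitches are 12 semitones apart, with C#5 the higher.

12 semitones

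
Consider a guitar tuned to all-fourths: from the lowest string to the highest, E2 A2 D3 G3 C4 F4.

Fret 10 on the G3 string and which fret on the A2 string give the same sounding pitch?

20

Fret 10 on G3 is MIDI 55 + 10 = 65 (F4). On the A2 string (open MIDI 45), that pitch is 65 − 45 = fret 20.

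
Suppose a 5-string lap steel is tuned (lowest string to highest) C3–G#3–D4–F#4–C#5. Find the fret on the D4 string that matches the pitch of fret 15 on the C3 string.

Fret 15 on C3 is MIDI 48 + 15 = 63 (D#4). On the D4 string (open MIDI 62), that pitch is 63 − 62 = fret 1.

1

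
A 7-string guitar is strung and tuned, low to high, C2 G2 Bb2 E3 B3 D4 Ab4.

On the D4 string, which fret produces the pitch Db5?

11

Db5 is 11 semitones above the open D4 (D–Eb–E–F–…–B–C–Db), so it sits at fret 11.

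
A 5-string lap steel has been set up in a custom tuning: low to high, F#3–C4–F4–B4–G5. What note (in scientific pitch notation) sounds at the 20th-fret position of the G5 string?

G5 is MIDI 79. Adding 20 gives 99, which is D#7.

D#7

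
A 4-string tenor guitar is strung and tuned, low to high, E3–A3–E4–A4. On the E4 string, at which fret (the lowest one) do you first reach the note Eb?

From E4, count semitones up the chromatic scale until reaching Eb: E–F–Gb–G–…–Db–D–Eb — 11 steps.

11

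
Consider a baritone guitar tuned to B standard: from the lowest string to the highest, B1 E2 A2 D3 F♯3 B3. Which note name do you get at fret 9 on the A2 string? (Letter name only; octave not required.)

The open A2 string plus 9 semitones: A–A#–B–C–C#–D–D#–E–F–F#.
(Equivalently spelled G♭.)

F♯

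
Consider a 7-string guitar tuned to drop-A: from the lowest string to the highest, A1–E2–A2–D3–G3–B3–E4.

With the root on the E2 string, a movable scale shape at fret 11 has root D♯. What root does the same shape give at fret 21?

Moving from fret 11 to fret 21 shifts the root by 10 semitones.
D♯ up 10 semitones is C♯.

C♯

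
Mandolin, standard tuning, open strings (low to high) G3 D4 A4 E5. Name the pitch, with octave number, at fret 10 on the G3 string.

Each fret is one semitone, so G3 + 10 = F4.

F4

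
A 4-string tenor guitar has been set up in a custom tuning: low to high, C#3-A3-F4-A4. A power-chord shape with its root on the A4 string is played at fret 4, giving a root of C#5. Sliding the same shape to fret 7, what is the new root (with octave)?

Moving from fret 4 to fret 7 shifts the root by 3 semitones.
C#5 up 3 semitones is E5.

E5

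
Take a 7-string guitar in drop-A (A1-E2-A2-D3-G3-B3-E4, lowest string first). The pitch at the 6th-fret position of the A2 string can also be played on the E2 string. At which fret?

11

Fret 6 on A2 is MIDI 45 + 6 = 51 (D#3). On the E2 string (open MIDI 40), that pitch is 51 − 40 = fret 11.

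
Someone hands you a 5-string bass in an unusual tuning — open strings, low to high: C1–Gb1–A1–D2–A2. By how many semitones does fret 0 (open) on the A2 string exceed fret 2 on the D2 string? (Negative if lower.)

5 semitones

A2 at fret 0 → A2 (MIDI 45); D2 at fret 2 → E2 (MIDI 40).
45 − 40 = 5, so the two pitches are 5 semitones apart.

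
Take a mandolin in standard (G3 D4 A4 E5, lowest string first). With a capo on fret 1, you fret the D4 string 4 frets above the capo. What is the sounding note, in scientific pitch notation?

G4

The capo raises the open D4 by 1 semitone to D#4; fretting 4 more gives D4 + 1 + 4 = D4 + 5 semitones = G4.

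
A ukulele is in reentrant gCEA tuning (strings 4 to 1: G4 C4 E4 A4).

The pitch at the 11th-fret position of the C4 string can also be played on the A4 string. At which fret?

C4 at fret 11 is C4 + 11 semitones = B4.
The open A4 string is 9 semitones above the open C4, so the same pitch on the A4 string lies at fret 11 − 9 = 2.

2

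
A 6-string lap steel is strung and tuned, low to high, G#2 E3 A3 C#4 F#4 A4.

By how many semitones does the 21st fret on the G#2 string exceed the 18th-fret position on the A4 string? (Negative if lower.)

-22 semitones

G#2 at fret 21 → F4 (MIDI 65); A4 at fret 18 → D#6 (MIDI 87).
65 − 87 = -22, so the two pitches are 22 semitones apart.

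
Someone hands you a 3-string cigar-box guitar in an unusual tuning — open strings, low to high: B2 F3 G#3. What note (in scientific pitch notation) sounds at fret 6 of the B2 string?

F3

The open B2 string plus 6 semitones: B–C–C#–D–D#–E–F.
The walk passes from B into C once, so the octave number goes from 2 to 3.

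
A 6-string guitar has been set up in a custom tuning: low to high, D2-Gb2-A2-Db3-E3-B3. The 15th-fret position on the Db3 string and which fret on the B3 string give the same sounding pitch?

Db3 at fret 15 is Db3 + 15 semitones = E4.
The open B3 string is 10 semitones above the open Db3, so the same pitch on the B3 string lies at fret 15 − 10 = 5.

5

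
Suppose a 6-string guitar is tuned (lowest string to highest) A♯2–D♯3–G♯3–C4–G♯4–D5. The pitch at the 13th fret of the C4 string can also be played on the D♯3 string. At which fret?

22

Fret 13 on C4 is MIDI 60 + 13 = 73 (C♯5). On the D♯3 string (open MIDI 51), that pitch is 73 − 51 = fret 22.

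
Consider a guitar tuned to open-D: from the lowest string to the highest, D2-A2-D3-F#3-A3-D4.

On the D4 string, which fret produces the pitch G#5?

18

G#5 is 18 semitones above the open D4 (D–D#–E–F–…–F#–G–G#), so it sits at fret 18.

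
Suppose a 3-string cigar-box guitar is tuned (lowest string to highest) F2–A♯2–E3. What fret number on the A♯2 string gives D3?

D3 is 4 semitones above the open A♯2 (A#–B–C–C#–D), so it sits at fret 4.

4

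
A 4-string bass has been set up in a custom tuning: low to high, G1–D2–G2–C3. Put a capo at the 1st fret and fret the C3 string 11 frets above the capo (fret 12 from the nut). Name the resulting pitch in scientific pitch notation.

C4

The capo raises the open C3 by 1 semitone to C#3; fretting 11 more gives C3 + 1 + 11 = C3 + 12 semitones = C4.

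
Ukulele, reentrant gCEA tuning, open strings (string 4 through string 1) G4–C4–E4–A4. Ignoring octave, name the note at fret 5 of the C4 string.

F

The open C4 string plus 5 semitones: C–C#–D–D#–E–F.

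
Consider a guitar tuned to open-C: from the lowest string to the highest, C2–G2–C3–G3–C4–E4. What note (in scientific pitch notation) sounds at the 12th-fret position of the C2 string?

The open C2 string plus 12 semitones: C–C#–D–D#–…–A#–B–C.
The walk passes from B into C once, so the octave number goes from 2 to 3.

C3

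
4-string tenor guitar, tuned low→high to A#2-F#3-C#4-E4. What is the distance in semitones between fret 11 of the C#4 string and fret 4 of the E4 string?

4 semitones

C#4 at fret 11 → C5 (MIDI 72); E4 at fret 4 → G#4 (MIDI 68).
72 − 68 = 4, so the two pitches are 4 semitones apart, with C5 the higher.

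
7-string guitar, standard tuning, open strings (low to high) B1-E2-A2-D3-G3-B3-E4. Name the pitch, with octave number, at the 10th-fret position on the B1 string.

B1 is MIDI 35. Adding 10 gives 45, which is A2.

A2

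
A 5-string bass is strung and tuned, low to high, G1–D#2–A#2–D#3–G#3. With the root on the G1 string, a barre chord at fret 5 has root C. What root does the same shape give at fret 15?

A#

Moving from fret 5 to fret 15 shifts the root by 10 semitones.
C up 10 semitones is A#.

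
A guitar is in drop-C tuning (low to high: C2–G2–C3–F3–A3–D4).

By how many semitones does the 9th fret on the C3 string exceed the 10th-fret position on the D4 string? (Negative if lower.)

-15 semitones

C3 at fret 9 → A3 (MIDI 57); D4 at fret 10 → C5 (MIDI 72).
57 − 72 = -15, so the two pitches are 15 semitones apart.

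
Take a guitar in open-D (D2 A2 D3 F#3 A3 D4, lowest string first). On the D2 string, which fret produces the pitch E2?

2

E2 is 2 semitones above the open D2 (D–D#–E), so it sits at fret 2.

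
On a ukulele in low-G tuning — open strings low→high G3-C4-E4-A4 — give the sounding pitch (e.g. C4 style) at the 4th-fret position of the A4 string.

A4 is MIDI 69. Adding 4 gives 73, which is C#5.
(Equivalently spelled Db5.)

C#5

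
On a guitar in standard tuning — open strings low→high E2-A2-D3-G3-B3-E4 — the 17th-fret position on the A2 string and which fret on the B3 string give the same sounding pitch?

3

Fret 17 on A2 is MIDI 45 + 17 = 62 (D4). On the B3 string (open MIDI 59), that pitch is 62 − 59 = fret 3.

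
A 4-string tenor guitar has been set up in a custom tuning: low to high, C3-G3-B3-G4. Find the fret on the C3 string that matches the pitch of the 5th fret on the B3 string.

16

Fret 5 on B3 is MIDI 59 + 5 = 64 (E4). On the C3 string (open MIDI 48), that pitch is 64 − 48 = fret 16.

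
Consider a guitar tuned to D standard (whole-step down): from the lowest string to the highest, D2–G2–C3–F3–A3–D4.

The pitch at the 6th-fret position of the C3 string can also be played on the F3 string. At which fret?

C3 at fret 6 is C3 + 6 semitones = F♯3.
The open F3 string is 5 semitones above the open C3, so the same pitch on the F3 string lies at fret 6 − 5 = 1.

1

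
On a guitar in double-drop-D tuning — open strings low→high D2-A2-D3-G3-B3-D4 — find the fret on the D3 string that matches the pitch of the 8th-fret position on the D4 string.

20

Fret 8 on D4 is MIDI 62 + 8 = 70 (A#4). On the D3 string (open MIDI 50), that pitch is 70 − 50 = fret 20.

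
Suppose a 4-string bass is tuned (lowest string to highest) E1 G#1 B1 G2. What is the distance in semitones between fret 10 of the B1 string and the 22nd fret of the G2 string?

B1 at fret 10 → A2 (MIDI 45); G2 at fret 22 → F4 (MIDI 65).
45 − 65 = -20, so the two pitches are 20 semitones apart, with F4 the higher.

20 semitones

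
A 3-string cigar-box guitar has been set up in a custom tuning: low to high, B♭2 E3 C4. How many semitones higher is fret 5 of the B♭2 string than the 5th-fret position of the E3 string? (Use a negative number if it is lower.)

B♭2 at fret 5 → E♭3 (MIDI 51); E3 at fret 5 → A3 (MIDI 57).
51 − 57 = -6, so the two pitches are 6 semitones apart.

-6 semitones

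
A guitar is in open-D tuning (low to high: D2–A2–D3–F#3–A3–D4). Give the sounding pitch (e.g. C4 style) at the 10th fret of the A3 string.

G4

Each fret is one semitone, so A3 + 10 = G4.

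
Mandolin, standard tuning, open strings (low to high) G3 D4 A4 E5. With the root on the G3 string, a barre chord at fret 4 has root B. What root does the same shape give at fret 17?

C

Moving from fret 4 to fret 17 shifts the root by 13 semitones.
B up 13 semitones is C.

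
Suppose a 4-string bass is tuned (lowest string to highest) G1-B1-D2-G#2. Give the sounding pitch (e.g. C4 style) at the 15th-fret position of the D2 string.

F3

D2 is MIDI 38. Adding 15 gives 53, which is F3.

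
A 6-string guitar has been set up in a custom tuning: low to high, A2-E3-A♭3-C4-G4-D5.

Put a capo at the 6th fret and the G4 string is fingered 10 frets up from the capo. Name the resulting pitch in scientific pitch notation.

B5

The capo raises the open G4 by 6 semitones to D♭5; fretting 10 more gives G4 + 6 + 10 = G4 + 16 semitones = B5.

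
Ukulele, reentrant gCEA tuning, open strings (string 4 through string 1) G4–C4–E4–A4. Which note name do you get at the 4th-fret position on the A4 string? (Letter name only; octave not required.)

C♯

The open A4 string plus 4 semitones: A–A#–B–C–C#.
(Equivalently spelled D♭.)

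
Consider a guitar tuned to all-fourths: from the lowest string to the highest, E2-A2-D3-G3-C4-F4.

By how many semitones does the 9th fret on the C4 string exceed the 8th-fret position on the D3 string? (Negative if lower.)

11 semitones

C4 at fret 9 → A4 (MIDI 69); D3 at fret 8 → A#3 (MIDI 58).
69 − 58 = 11, so the two pitches are 11 semitones apart.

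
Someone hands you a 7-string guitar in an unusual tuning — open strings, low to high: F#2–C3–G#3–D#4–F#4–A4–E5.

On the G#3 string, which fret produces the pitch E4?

E4 is 8 semitones above the open G#3 (G#–A–A#–B–C–C#–D–D#–E), so it sits at fret 8.

8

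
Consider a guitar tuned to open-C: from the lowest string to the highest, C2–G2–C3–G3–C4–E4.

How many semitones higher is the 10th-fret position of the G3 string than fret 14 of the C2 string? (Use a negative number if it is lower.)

15 semitones

G3 at fret 10 → F4 (MIDI 65); C2 at fret 14 → D3 (MIDI 50).
65 − 50 = 15, so the two pitches are 15 semitones apart.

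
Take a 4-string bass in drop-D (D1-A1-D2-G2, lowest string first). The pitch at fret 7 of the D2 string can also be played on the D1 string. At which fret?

19

D2 at fret 7 is D2 + 7 semitones = A2.
The open D1 string is 12 semitones below the open D2, so the same pitch on the D1 string lies at fret 7 + 12 = 19.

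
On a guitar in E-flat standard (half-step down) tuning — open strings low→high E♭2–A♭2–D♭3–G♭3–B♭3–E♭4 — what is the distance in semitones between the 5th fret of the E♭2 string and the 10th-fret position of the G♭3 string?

E♭2 at fret 5 → A♭2 (MIDI 44); G♭3 at fret 10 → E4 (MIDI 64).
44 − 64 = -20, so the two pitches are 20 semitones apart, with E4 the higher.

20 semitones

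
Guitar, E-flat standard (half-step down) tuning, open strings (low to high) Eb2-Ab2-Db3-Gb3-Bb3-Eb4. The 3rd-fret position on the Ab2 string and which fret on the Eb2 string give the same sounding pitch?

Ab2 at fret 3 is Ab2 + 3 semitones = B2.
The open Eb2 string is 5 semitones below the open Ab2, so the same pitch on the Eb2 string lies at fret 3 + 5 = 8.

8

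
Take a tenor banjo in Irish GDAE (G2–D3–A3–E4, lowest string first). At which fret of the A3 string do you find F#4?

F#4 is 9 semitones above the open A3 (A–A#–B–C–C#–D–D#–E–F–F#), so it sits at fret 9.

9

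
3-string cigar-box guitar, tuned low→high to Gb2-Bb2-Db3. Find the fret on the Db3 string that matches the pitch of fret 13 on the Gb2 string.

6

Fret 13 on Gb2 is MIDI 42 + 13 = 55 (G3). On the Db3 string (open MIDI 49), that pitch is 55 − 49 = fret 6.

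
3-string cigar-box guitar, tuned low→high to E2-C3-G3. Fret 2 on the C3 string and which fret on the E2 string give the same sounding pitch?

10

C3 at fret 2 is C3 + 2 semitones = D3.
The open E2 string is 8 semitones below the open C3, so the same pitch on the E2 string lies at fret 2 + 8 = 10.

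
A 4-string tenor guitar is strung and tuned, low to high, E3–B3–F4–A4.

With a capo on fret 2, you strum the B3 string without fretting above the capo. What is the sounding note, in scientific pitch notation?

The capo raises the open B3 by 2 semitones to C#4; fretting 0 more gives B3 + 2 + 0 = B3 + 2 semitones = C#4.

C#4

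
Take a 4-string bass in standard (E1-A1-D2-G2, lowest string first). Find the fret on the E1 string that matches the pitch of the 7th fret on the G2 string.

22

Fret 7 on G2 is MIDI 43 + 7 = 50 (D3). On the E1 string (open MIDI 28), that pitch is 50 − 28 = fret 22.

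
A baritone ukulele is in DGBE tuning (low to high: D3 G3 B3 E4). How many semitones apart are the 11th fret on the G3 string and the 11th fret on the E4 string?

G3 at fret 11 → F#4 (MIDI 66); E4 at fret 11 → D#5 (MIDI 75).
66 − 75 = -9, so the two pitches are 9 semitones apart, with D#5 the higher.

9 semitones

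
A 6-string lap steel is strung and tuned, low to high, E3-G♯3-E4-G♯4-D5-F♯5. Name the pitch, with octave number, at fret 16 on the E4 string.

G♯5

Each fret is one semitone, so E4 + 16 = G♯5.
(Equivalently spelled A♭5.)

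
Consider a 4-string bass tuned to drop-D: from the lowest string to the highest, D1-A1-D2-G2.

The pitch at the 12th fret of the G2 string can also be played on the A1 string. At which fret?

22

Fret 12 on G2 is MIDI 43 + 12 = 55 (G3). On the A1 string (open MIDI 33), that pitch is 55 − 33 = fret 22.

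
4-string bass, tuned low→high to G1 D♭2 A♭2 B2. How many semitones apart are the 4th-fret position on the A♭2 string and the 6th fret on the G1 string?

A♭2 at fret 4 → C3 (MIDI 48); G1 at fret 6 → D♭2 (MIDI 37).
48 − 37 = 11, so the two pitches are 11 semitones apart, with C3 the higher.

11 semitones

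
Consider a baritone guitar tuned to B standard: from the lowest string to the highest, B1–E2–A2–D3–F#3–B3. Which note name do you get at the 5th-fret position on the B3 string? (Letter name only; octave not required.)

E

Each fret is one semitone, so B3 + 5 = E.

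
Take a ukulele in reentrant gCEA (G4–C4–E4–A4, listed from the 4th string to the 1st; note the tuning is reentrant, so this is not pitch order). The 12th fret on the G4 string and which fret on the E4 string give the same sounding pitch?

Fret 12 on G4 is MIDI 67 + 12 = 79 (G5). On the E4 string (open MIDI 64), that pitch is 79 − 64 = fret 15.

15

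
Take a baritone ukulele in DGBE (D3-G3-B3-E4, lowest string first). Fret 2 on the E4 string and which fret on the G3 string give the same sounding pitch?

Fret 2 on E4 is MIDI 64 + 2 = 66 (F#4). On the G3 string (open MIDI 55), that pitch is 66 − 55 = fret 11.

11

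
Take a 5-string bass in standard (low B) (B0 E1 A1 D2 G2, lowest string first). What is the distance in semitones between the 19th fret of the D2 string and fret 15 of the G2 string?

1 semitone

D2 at fret 19 → A3 (MIDI 57); G2 at fret 15 → A♯3 (MIDI 58).
57 − 58 = -1, so the two pitches are 1 semitone apart, with A♯3 the higher.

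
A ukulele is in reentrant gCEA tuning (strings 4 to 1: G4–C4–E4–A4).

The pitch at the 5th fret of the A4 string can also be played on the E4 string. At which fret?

10

A4 at fret 5 is A4 + 5 semitones = D5.
The open E4 string is 5 semitones below the open A4, so the same pitch on the E4 string lies at fret 5 + 5 = 10.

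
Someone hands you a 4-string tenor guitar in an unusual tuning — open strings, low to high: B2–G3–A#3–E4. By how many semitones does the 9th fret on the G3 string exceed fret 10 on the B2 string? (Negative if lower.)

7 semitones

G3 at fret 9 → E4 (MIDI 64); B2 at fret 10 → A3 (MIDI 57).
64 − 57 = 7, so the two pitches are 7 semitones apart.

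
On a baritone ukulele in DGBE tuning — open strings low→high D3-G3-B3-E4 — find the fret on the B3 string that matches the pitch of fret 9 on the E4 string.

14

E4 at fret 9 is E4 + 9 semitones = C♯5.
The open B3 string is 5 semitones below the open E4, so the same pitch on the B3 string lies at fret 9 + 5 = 14.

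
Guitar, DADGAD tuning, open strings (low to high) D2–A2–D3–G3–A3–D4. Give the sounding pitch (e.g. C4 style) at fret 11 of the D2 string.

C#3

Each fret is one semitone, so D2 + 11 = C#3.
(Equivalently spelled Db3.)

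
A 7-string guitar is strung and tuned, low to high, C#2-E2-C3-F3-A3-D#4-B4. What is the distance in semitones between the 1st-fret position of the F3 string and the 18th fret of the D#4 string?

F3 at fret 1 → F#3 (MIDI 54); D#4 at fret 18 → A5 (MIDI 81).
54 − 81 = -27, so the two pitches are 27 semitones apart, with A5 the higher.

27 semitones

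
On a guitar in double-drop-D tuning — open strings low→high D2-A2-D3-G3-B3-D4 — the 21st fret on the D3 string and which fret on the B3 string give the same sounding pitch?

12

D3 at fret 21 is D3 + 21 semitones = B4.
The open B3 string is 9 semitones above the open D3, so the same pitch on the B3 string lies at fret 21 − 9 = 12.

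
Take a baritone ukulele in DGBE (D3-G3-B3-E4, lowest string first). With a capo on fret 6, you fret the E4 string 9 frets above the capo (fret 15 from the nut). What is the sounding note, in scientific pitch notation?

G5

The capo raises the open E4 by 6 semitones to A#4; fretting 9 more gives E4 + 6 + 9 = E4 + 15 semitones = G5.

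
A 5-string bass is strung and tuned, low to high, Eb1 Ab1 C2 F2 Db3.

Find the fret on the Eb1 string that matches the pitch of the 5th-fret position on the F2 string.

F2 at fret 5 is F2 + 5 semitones = Bb2.
The open Eb1 string is 14 semitones below the open F2, so the same pitch on the Eb1 string lies at fret 5 + 14 = 19.

19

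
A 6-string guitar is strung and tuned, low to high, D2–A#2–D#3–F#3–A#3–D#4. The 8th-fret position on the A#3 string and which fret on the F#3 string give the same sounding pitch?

12

Fret 8 on A#3 is MIDI 58 + 8 = 66 (F#4). On the F#3 string (open MIDI 54), that pitch is 66 − 54 = fret 12.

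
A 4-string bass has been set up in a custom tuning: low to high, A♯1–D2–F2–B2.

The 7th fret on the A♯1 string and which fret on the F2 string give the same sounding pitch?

0

A♯1 at fret 7 is A♯1 + 7 semitones = F2.
The open F2 string is 7 semitones above the open A♯1, so the same pitch on the F2 string lies at fret 7 − 7 = 0.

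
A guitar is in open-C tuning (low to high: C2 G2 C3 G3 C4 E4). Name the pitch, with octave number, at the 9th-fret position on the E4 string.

C#5

Each fret is one semitone, so E4 + 9 = C#5.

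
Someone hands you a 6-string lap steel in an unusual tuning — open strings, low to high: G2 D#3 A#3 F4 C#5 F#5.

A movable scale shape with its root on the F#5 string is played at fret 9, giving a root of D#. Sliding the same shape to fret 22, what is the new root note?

Moving from fret 9 to fret 22 shifts the root by 13 semitones.
D# up 13 semitones is E.

E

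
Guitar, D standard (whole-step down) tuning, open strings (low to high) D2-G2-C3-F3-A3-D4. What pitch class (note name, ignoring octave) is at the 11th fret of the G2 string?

G2 is MIDI 43. Adding 11 gives 54; 54 mod 12 = 6, i.e. F#.
(Equivalently spelled Gb.)

F#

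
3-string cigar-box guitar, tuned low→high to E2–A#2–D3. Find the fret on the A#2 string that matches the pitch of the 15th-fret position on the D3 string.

Fret 15 on D3 is MIDI 50 + 15 = 65 (F4). On the A#2 string (open MIDI 46), that pitch is 65 − 46 = fret 19.

19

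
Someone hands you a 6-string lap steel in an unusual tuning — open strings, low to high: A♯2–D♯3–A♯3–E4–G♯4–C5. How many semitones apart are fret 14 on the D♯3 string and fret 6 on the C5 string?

D♯3 at fret 14 → F4 (MIDI 65); C5 at fret 6 → F♯5 (MIDI 78).
65 − 78 = -13, so the two pitches are 13 semitones apart, with F♯5 the higher.

13 semitones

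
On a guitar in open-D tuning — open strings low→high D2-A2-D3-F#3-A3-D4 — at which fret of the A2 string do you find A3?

12

A3 is 12 semitones above the open A2 (A–A#–B–C–…–G–G#–A), so it sits at fret 12.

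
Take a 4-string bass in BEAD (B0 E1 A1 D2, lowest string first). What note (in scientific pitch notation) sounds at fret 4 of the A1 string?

C♯2

A1 is MIDI 33. Adding 4 gives 37, which is C♯2.
(Equivalently spelled D♭2.)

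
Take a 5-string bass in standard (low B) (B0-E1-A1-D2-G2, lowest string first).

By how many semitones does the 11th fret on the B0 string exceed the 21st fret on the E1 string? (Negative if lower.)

-15 semitones

B0 at fret 11 → A#1 (MIDI 34); E1 at fret 21 → C#3 (MIDI 49).
34 − 49 = -15, so the two pitches are 15 semitones apart.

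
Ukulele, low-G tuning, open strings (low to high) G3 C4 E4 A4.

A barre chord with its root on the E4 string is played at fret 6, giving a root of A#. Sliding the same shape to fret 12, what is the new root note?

Moving from fret 6 to fret 12 shifts the root by 6 semitones.
A# up 6 semitones is E.

E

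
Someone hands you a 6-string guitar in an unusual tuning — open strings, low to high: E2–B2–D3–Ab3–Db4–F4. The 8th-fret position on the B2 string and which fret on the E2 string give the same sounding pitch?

Fret 8 on B2 is MIDI 47 + 8 = 55 (G3). On the E2 string (open MIDI 40), that pitch is 55 − 40 = fret 15.

15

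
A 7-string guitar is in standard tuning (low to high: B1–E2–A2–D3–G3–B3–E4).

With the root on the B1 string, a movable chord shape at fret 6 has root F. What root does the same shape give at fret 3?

D

Moving from fret 6 to fret 3 shifts the root by -3 semitones.
F down 3 semitones is D.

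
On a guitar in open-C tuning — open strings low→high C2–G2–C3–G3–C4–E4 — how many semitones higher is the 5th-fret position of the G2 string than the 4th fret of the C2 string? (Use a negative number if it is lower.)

8 semitones

G2 at fret 5 → C3 (MIDI 48); C2 at fret 4 → E2 (MIDI 40).
48 − 40 = 8, so the two pitches are 8 semitones apart.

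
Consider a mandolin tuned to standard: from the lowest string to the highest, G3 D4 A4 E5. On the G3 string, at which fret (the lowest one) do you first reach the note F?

10

From G3, count semitones up the chromatic scale until reaching F: G–G#–A–A#–…–D#–E–F — 10 steps.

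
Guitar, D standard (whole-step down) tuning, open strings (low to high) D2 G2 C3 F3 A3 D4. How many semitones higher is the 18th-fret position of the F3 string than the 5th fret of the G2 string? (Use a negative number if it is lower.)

23 semitones

F3 at fret 18 → B4 (MIDI 71); G2 at fret 5 → C3 (MIDI 48).
71 − 48 = 23, so the two pitches are 23 semitones apart.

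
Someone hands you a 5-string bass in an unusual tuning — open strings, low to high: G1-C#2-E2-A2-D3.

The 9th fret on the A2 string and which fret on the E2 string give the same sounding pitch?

14

A2 at fret 9 is A2 + 9 semitones = F#3.
The open E2 string is 5 semitones below the open A2, so the same pitch on the E2 string lies at fret 9 + 5 = 14.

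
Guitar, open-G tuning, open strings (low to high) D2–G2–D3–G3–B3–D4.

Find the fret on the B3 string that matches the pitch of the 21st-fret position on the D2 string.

0

Fret 21 on D2 is MIDI 38 + 21 = 59 (B3). On the B3 string (open MIDI 59), that pitch is 59 − 59 = fret 0.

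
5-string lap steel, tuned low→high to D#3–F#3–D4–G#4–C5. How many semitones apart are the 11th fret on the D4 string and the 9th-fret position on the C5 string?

8 semitones

D4 at fret 11 → C#5 (MIDI 73); C5 at fret 9 → A5 (MIDI 81).
73 − 81 = -8, so the two pitches are 8 semitones apart, with A5 the higher.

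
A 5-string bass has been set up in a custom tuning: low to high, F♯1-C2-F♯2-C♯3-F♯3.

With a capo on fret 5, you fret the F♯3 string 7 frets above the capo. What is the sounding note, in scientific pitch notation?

The capo raises the open F♯3 by 5 semitones to B3; fretting 7 more gives F♯3 + 5 + 7 = F♯3 + 12 semitones = F♯4.

F♯4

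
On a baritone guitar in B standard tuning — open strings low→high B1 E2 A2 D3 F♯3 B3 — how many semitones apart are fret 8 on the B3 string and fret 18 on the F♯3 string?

B3 at fret 8 → G4 (MIDI 67); F♯3 at fret 18 → C5 (MIDI 72).
67 − 72 = -5, so the two pitches are 5 semitones apart, with C5 the higher.

5 semitones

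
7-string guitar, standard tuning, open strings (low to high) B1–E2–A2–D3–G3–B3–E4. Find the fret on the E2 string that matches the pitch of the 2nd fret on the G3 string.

17

G3 at fret 2 is G3 + 2 semitones = A3.
The open E2 string is 15 semitones below the open G3, so the same pitch on the E2 string lies at fret 2 + 15 = 17.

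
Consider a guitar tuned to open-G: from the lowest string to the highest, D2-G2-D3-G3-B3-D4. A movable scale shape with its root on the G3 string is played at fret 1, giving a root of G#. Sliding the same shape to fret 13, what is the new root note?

G#

Moving from fret 1 to fret 13 shifts the root by 12 semitones.
G# up 12 semitones is G#.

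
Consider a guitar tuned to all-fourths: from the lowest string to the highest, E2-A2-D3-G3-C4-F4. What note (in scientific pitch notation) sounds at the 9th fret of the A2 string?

F#3

Each fret is one semitone, so A2 + 9 = F#3.
(Equivalently spelled Gb3.)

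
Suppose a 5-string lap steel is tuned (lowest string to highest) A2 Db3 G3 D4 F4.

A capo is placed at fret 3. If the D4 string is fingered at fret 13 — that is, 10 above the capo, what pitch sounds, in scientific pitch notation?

The capo raises the open D4 by 3 semitones to F4; fretting 10 more gives D4 + 3 + 10 = D4 + 13 semitones = Eb5.
(Also written D#.)

Eb5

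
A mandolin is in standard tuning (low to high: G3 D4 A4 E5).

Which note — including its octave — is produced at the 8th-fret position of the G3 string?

The open G3 string plus 8 semitones: G–G#–A–A#–B–C–C#–D–D#.
The walk passes from B into C once, so the octave number goes from 3 to 4.

D#4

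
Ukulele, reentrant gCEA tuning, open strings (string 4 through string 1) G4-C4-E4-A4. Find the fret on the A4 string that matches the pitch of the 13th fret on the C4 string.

4

Fret 13 on C4 is MIDI 60 + 13 = 73 (C#5). On the A4 string (open MIDI 69), that pitch is 73 − 69 = fret 4.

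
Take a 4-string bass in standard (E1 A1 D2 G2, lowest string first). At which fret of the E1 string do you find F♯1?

2

F♯1 is 2 semitones above the open E1 (E–F–F#), so it sits at fret 2.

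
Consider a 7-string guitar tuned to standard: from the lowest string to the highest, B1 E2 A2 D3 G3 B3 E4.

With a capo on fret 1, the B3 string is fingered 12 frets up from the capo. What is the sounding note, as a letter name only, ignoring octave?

C

The capo raises the open B3 by 1 semitone to C4; fretting 12 more gives B3 + 1 + 12 = B3 + 13 semitones, landing on C.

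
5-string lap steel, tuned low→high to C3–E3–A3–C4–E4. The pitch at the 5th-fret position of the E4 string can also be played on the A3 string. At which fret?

12

Fret 5 on E4 is MIDI 64 + 5 = 69 (A4). On the A3 string (open MIDI 57), that pitch is 69 − 57 = fret 12.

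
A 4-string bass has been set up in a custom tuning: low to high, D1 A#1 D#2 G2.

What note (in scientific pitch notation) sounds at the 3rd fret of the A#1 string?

Each fret is one semitone, so A#1 + 3 = C#2.

C#2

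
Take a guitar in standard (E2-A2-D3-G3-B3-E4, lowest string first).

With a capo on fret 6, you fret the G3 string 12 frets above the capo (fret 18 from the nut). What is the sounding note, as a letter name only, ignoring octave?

C#

The capo raises the open G3 by 6 semitones to C#4; fretting 12 more gives G3 + 6 + 12 = G3 + 18 semitones, landing on C#.
(Also written Db.)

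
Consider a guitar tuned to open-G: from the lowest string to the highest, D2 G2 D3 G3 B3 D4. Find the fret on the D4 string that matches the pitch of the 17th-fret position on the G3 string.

G3 at fret 17 is G3 + 17 semitones = C5.
The open D4 string is 7 semitones above the open G3, so the same pitch on the D4 string lies at fret 17 − 7 = 10.

10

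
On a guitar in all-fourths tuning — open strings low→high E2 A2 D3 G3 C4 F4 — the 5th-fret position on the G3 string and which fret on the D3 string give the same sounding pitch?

G3 at fret 5 is G3 + 5 semitones = C4.
The open D3 string is 5 semitones below the open G3, so the same pitch on the D3 string lies at fret 5 + 5 = 10.

10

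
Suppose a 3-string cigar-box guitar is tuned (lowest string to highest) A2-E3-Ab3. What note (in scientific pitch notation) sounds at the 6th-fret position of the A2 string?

Eb3

A2 is MIDI 45. Adding 6 gives 51, which is Eb3.
(Equivalently spelled D#3.)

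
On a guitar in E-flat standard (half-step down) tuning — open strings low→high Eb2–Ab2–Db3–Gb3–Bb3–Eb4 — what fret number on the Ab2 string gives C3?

C3 is 4 semitones above the open Ab2 (Ab–A–Bb–B–C), so it sits at fret 4.

4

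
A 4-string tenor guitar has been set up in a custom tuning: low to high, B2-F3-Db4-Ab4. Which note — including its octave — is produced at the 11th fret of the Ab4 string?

Ab4 is MIDI 68. Adding 11 gives 79, which is G5.

G5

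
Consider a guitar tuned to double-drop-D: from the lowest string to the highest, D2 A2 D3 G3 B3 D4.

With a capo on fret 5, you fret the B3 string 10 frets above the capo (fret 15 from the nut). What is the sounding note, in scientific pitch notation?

D5

The capo raises the open B3 by 5 semitones to E4; fretting 10 more gives B3 + 5 + 10 = B3 + 15 semitones = D5.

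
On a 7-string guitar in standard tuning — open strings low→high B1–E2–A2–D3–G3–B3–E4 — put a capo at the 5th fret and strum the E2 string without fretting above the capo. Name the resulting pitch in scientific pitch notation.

The capo raises the open E2 by 5 semitones to A2; fretting 0 more gives E2 + 5 + 0 = E2 + 5 semitones = A2.

A2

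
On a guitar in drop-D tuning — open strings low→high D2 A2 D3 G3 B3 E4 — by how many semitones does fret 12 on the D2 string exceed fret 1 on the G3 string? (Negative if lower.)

-6 semitones

D2 at fret 12 → D3 (MIDI 50); G3 at fret 1 → G#3 (MIDI 56).
50 − 56 = -6, so the two pitches are 6 semitones apart.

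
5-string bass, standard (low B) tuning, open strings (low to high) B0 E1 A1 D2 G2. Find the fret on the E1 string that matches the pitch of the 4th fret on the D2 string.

14

Fret 4 on D2 is MIDI 38 + 4 = 42 (F#2). On the E1 string (open MIDI 28), that pitch is 42 − 28 = fret 14.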